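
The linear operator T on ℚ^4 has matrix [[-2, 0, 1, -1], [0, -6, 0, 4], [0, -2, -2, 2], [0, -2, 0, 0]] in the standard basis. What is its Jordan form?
The characteristic polynomial is det(xI - A) = (x + 2)^3(x + 4), so the eigenvalues are -4 (algebraic multiplicity 1), -2 (algebraic multiplicity 3).

For λ = -4: algebraic multiplicity 1 gives one 1×1 block.

For λ = -2: rank(A + 2I) = 2, rank((A + 2I)^2) = 1. The eigenspace has dimension 4 - 2 = 2, so there are 2 Jordan blocks; the rank sequence gives block sizes [2, 1].

Assembling the blocks gives the Jordan form J above.

J = [[-4, 0, 0, 0], [0, -2, 1, 0], [0, 0, -2, 0], [0, 0, 0, -2]]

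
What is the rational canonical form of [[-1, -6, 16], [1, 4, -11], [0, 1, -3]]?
The invariant factors of A (the non-unit diagonal entries of the Smith normal form of xI - A over ℚ[x]) are x^3 + 4x + 1, each dividing the next. The characteristic polynomial is their product, x^3 + 4x + 1.

The rational canonical form is the block-diagonal matrix of companion matrices C(f_i):
R = [[0, 0, -1], [1, 0, -4], [0, 1, 0]].

Note the characteristic polynomial does not split into linear factors over ℚ, so A has no Jordan form over ℚ; the rational canonical form exists over any field.

R = [[0, 0, -1], [1, 0, -4], [0, 1, 0]]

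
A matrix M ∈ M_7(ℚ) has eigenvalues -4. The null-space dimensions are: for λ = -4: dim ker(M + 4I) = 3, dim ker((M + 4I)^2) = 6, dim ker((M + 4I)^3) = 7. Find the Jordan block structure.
λ = -4: successive nullity increments [3, 3, 1] count blocks of size ≥ k; block sizes are [3, 2, 2].

Jordan blocks: (-4, 3), (-4, 2), (-4, 2)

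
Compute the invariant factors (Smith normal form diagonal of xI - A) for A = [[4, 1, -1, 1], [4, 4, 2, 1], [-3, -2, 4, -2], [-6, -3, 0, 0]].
The Jordan structure of A has elementary divisors (x - 3)^3, (x - 3). Arranging the block sizes at each eigenvalue in decreasing order and taking row products gives the invariant factors.

Invariant factors (smallest first, each dividing the next): x - 3, (x - 3)^3.

Check: the last factor (x - 3)^3 is the minimal polynomial, and the product (x - 3)^4 is the characteristic polynomial.

x - 3, (x - 3)^3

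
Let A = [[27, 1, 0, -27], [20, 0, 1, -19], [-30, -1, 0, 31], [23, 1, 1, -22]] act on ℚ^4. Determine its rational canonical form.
R = [[0, 0, 0, -24], [1, 0, 0, -26], [0, 1, 0, 4], [0, 0, 1, 5]]

The invariant factors of A (the non-unit diagonal entries of the Smith normal form of xI - A over ℚ[x]) are (x - 4)(x + 1)(x^2 - 2x - 6), each dividing the next. The characteristic polynomial is their product, (x - 4)(x + 1)(x^2 - 2x - 6).

The rational canonical form is the block-diagonal matrix of companion matrices C(f_i):
R = [[0, 0, 0, -24], [1, 0, 0, -26], [0, 1, 0, 4], [0, 0, 1, 5]].

Note the characteristic polynomial does not split into linear factors over ℚ, so A has no Jordan form over ℚ; the rational canonical form exists over any field.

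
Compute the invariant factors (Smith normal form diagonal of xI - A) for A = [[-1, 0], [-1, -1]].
(x + 1)^2

The Jordan structure of A has elementary divisors (x + 1)^2. Arranging the block sizes at each eigenvalue in decreasing order and taking row products gives the invariant factors.

Invariant factors (smallest first, each dividing the next): (x + 1)^2.

Check: the last factor (x + 1)^2 is the minimal polynomial, and the product (x + 1)^2 is the characteristic polynomial.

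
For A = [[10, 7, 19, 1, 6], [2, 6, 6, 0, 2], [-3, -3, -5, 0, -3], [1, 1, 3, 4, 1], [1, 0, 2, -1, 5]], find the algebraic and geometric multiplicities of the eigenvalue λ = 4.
algebraic multiplicity 5, geometric multiplicity 3

The characteristic polynomial is (x - 4)^5, so the factor x - 4 appears with exponent 5: the algebraic multiplicity is 5.

rank(A - 4I) = 2, so the eigenspace has dimension 5 - 2 = 3: the geometric multiplicity is 3.

Since 3 < 5, A is not diagonalizable.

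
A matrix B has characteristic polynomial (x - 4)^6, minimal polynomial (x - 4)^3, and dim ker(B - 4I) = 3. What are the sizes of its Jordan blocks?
Jordan blocks: (4, 3), (4, 2), (4, 1)

λ = 4: algebraic multiplicity 6 (exponent in χ_B), largest block size 3 (exponent in m_B), 3 blocks (geometric multiplicity). These force block sizes [3, 2, 1].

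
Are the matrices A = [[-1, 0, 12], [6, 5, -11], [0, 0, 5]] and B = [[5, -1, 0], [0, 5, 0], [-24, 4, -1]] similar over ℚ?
Two matrices over a field are similar if and only if they have the same invariant factors.

Both A and B have characteristic polynomial (x - 5)^2(x + 1) and minimal polynomial (x - 5)^2(x + 1). Computing further, both have invariant factors (x - 5)^2(x + 1). Hence A and B are similar.

Yes.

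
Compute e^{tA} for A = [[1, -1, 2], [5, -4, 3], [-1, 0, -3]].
A has Jordan form J = [[-2, 1, 0], [0, -2, 1], [0, 0, -2]] with A = PJP^{-1}, so e^{tA} = P e^{tJ} P^{-1}.

For a Jordan block J_k(λ), e^{tJ_k(λ)} = e^{λt} · (I + tN + t^2 N^2/2! + ... + t^{k-1} N^{k-1}/(k-1)!) where N is the nilpotent superdiagonal part.

Assembling the blocks and conjugating back gives the entries of e^{tA} as shown above.

e^{tA} = [[(t^2 + 3*t + 1)*e^{-2*t}, t*(-t - 2)*e^{-2*t}/2, t*(t + 4)*e^{-2*t}/2], [t*(t + 5)*e^{-2*t}, (-t^2 - 4*t + 2)*e^{-2*t}/2, t*(t + 6)*e^{-2*t}/2], [t*(-t - 1)*e^{-2*t}, t^2*e^{-2*t}/2, (-t^2/2 - t + 1)*e^{-2*t}]]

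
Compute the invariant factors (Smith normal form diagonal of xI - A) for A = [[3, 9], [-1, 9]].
The Jordan structure of A has elementary divisors (x - 6)^2. Arranging the block sizes at each eigenvalue in decreasing order and taking row products gives the invariant factors.

Invariant factors (smallest first, each dividing the next): (x - 6)^2.

Check: the last factor (x - 6)^2 is the minimal polynomial, and the product (x - 6)^2 is the characteristic polynomial.

(x - 6)^2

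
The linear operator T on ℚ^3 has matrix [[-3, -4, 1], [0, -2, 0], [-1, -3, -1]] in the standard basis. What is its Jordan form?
J = [[-2, 1, 0], [0, -2, 1], [0, 0, -2]]

The characteristic polynomial is det(xI - A) = (x + 2)^3, so the eigenvalues are -2 (algebraic multiplicity 3).

For λ = -2: rank(A + 2I) = 2, rank((A + 2I)^2) = 1, rank((A + 2I)^3) = 0. The eigenspace has dimension 3 - 2 = 1, so there is 1 Jordan block; the rank sequence gives block sizes [3].

Assembling the blocks gives the Jordan form J above.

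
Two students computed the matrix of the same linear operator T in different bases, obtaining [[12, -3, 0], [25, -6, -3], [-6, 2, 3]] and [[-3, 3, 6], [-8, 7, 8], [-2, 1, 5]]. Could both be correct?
No.

Both have characteristic polynomial (x - 3)^3, but the minimal polynomial of A is (x - 3)^3 while the minimal polynomial of B is (x - 3)^2. The minimal polynomial is a similarity invariant, so A and B are not similar.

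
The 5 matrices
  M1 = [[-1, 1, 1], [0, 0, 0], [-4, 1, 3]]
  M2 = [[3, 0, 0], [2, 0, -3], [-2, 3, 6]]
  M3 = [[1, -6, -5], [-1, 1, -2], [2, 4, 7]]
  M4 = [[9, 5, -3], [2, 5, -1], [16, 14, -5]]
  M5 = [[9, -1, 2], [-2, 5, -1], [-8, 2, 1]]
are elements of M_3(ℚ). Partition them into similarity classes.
Characteristic polynomials: χ_{M1} = x(x - 1)^2, χ_{M2} = (x - 3)^3, χ_{M3} = (x - 3)^3, χ_{M4} = (x - 3)^3, χ_{M5} = (x - 5)^3.

{M1}: invariant factors x(x - 1)^2.

{M2}: invariant factors x - 3, (x - 3)^2.

{M3, M4}: invariant factors (x - 3)^3.

{M5}: invariant factors (x - 5)^3.

Matrices are similar if and only if their invariant-factor lists agree; the partition into similarity classes is {M1}, {M2}, {M3, M4}, {M5}.

4 classes: {M1}, {M2}, {M3, M4}, {M5}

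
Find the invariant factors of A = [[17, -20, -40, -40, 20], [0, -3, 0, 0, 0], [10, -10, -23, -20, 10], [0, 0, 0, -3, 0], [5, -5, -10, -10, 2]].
The Jordan structure of A has elementary divisors (x + 3), (x + 3), (x + 3), (x + 3), (x - 2). Arranging the block sizes at each eigenvalue in decreasing order and taking row products gives the invariant factors.

Invariant factors (smallest first, each dividing the next): x + 3, x + 3, x + 3, (x - 2)(x + 3).

Check: the last factor (x - 2)(x + 3) is the minimal polynomial, and the product (x - 2)(x + 3)^4 is the characteristic polynomial.

x + 3, x + 3, x + 3, (x - 2)(x + 3)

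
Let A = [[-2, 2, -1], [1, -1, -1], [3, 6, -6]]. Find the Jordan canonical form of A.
J = [[-3, 1, 0], [0, -3, 0], [0, 0, -3]]

The characteristic polynomial is det(xI - A) = (x + 3)^3, so the eigenvalues are -3 (algebraic multiplicity 3).

For λ = -3: rank(A + 3I) = 1, rank((A + 3I)^2) = 0. The eigenspace has dimension 3 - 1 = 2, so there are 2 Jordan blocks; the rank sequence gives block sizes [2, 1].

Assembling the blocks gives the Jordan form J above.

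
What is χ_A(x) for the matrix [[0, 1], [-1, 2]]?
χ_A(x) = (x - 1)^2

xI - A = [[x, -1], [1, x - 2]].

Expanding det(xI - A) along the first row:
det(xI - A) = + (x)·det([[x - 2]]) - (-1)·det([[1]]).

Evaluating gives χ_A(x) = x^2 - 2x + 1 = (x - 1)^2.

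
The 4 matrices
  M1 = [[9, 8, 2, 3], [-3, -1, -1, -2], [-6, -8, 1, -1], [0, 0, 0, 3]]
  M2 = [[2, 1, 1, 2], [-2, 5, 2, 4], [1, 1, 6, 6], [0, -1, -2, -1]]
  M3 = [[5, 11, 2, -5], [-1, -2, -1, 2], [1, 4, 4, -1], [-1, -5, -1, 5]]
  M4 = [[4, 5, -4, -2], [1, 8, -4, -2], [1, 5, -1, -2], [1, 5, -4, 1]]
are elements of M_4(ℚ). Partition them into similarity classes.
Characteristic polynomials: χ_{M1} = (x - 3)^4, χ_{M2} = (x - 3)^4, χ_{M3} = (x - 3)^4, χ_{M4} = (x - 3)^4.

{M1, M2, M3}: invariant factors (x - 3)^2, (x - 3)^2.

{M4}: invariant factors x - 3, x - 3, (x - 3)^2.

Matrices are similar if and only if their invariant-factor lists agree; the partition into similarity classes is {M1, M2, M3}, {M4}.

2 classes: {M1, M2, M3}, {M4}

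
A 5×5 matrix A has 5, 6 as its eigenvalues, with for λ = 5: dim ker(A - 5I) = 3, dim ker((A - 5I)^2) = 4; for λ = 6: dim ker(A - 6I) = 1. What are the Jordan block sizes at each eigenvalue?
λ = 5: successive nullity increments [3, 1] count blocks of size ≥ k; block sizes are [2, 1, 1].
λ = 6: successive nullity increments [1] count blocks of size ≥ k; block sizes are [1].

Jordan blocks: (5, 2), (5, 1), (5, 1), (6, 1)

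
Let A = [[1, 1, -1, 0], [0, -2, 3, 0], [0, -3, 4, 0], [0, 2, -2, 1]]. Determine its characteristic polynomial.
xI - A = [[x - 1, -1, 1, 0], [0, x + 2, -3, 0], [0, 3, x - 4, 0], [0, -2, 2, x - 1]].

Expanding det(xI - A) along the first row:
det(xI - A) = + (x - 1)·det([[x + 2, -3, 0], [3, x - 4, 0], [-2, 2, x - 1]]) - (-1)·det([[0, -3, 0], [0, x - 4, 0], [0, 2, x - 1]]) + (1)·det([[0, x + 2, 0], [0, 3, 0], [0, -2, x - 1]]) - (0)·det([[0, x + 2, -3], [0, 3, x - 4], [0, -2, 2]]).

Evaluating gives χ_A(x) = x^4 - 4x^3 + 6x^2 - 4x + 1 = (x - 1)^4.

χ_A(x) = (x - 1)^4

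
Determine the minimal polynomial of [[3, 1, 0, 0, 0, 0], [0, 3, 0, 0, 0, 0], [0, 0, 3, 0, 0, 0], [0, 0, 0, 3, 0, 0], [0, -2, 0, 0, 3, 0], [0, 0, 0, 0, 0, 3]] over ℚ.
The characteristic polynomial factors as (x - 3)^6. The minimal polynomial is ∏(x - λ)^{k_λ} where k_λ is the size of the largest Jordan block at λ.

For λ = 3: rank(A - 3I) = 1, and the largest Jordan block has size 2 (the smallest k with rank((A - 3I)^k) = rank((A - 3I)^(k+1))).

So m_A(x) = (x - 3)^2.

m_A(x) = (x - 3)^2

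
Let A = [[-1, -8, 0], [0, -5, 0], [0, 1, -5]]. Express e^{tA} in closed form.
A has Jordan form J = [[-5, 1, 0], [0, -5, 0], [0, 0, -1]] with A = PJP^{-1}, so e^{tA} = P e^{tJ} P^{-1}.

For a Jordan block J_k(λ), e^{tJ_k(λ)} = e^{λt} · (I + tN + t^2 N^2/2! + ... + t^{k-1} N^{k-1}/(k-1)!) where N is the nilpotent superdiagonal part.

Assembling the blocks and conjugating back gives the entries of e^{tA} as shown above.

e^{tA} = [[e^{-t}, -2*e^{-t} + 2*e^{-5*t}, 0], [0, e^{-5*t}, 0], [0, t*e^{-5*t}, e^{-5*t}]]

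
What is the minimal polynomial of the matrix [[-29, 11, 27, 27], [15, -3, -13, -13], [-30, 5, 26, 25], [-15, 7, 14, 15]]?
m_A(x) = (x - 6)(x - 1)^2

The characteristic polynomial factors as (x - 6)(x - 1)^3. The minimal polynomial is ∏(x - λ)^{k_λ} where k_λ is the size of the largest Jordan block at λ.

For λ = 1: rank(A - I) = 2, and the largest Jordan block has size 2 (the smallest k with rank((A - I)^k) = rank((A - I)^(k+1))).
For λ = 6: rank(A - 6I) = 3, and the largest Jordan block has size 1 (the smallest k with rank((A - 6I)^k) = rank((A - 6I)^(k+1))).

So m_A(x) = (x - 6)(x - 1)^2.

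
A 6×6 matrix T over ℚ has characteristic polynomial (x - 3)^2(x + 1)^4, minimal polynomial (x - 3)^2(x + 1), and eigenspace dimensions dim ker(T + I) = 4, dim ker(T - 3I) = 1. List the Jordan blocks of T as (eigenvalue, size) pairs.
Jordan blocks: (-1, 1), (-1, 1), (-1, 1), (-1, 1), (3, 2)

λ = -1: algebraic multiplicity 4 (exponent in χ_T), largest block size 1 (exponent in m_T), 4 blocks (geometric multiplicity). These force block sizes [1, 1, 1, 1].
λ = 3: algebraic multiplicity 2 (exponent in χ_T), largest block size 2 (exponent in m_T), 1 block (geometric multiplicity). This forces block sizes [2].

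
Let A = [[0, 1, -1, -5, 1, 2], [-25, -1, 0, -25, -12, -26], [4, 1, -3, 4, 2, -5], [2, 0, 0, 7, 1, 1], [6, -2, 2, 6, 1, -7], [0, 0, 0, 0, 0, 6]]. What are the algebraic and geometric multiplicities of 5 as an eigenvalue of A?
algebraic multiplicity 2, geometric multiplicity 1

The characteristic polynomial is (x - 6)(x - 5)^2(x + 2)^3, so the factor x - 5 appears with exponent 2: the algebraic multiplicity is 2.

rank(A - 5I) = 5, so the eigenspace has dimension 6 - 5 = 1: the geometric multiplicity is 1.

Since 1 < 2, A is not diagonalizable.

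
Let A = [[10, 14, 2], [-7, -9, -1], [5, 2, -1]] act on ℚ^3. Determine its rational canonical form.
R = [[0, 0, 4], [1, 0, 1], [0, 1, 0]]

The invariant factors of A (the non-unit diagonal entries of the Smith normal form of xI - A over ℚ[x]) are x^3 - x - 4, each dividing the next. The characteristic polynomial is their product, x^3 - x - 4.

The rational canonical form is the block-diagonal matrix of companion matrices C(f_i):
R = [[0, 0, 4], [1, 0, 1], [0, 1, 0]].

Note the characteristic polynomial does not split into linear factors over ℚ, so A has no Jordan form over ℚ; the rational canonical form exists over any field.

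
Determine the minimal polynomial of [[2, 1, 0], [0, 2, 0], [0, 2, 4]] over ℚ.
The characteristic polynomial factors as (x - 4)(x - 2)^2. The minimal polynomial is ∏(x - λ)^{k_λ} where k_λ is the size of the largest Jordan block at λ.

For λ = 2: rank(A - 2I) = 2, and the largest Jordan block has size 2 (the smallest k with rank((A - 2I)^k) = rank((A - 2I)^(k+1))).
For λ = 4: rank(A - 4I) = 2, and the largest Jordan block has size 1 (the smallest k with rank((A - 4I)^k) = rank((A - 4I)^(k+1))).

So m_A(x) = (x - 4)(x - 2)^2.

m_A(x) = (x - 4)(x - 2)^2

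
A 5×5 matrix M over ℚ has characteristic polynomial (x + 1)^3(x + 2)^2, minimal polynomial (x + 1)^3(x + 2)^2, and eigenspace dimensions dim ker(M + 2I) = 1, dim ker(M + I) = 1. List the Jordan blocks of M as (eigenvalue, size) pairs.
λ = -2: algebraic multiplicity 2 (exponent in χ_M), largest block size 2 (exponent in m_M), 1 block (geometric multiplicity). This forces block sizes [2].
λ = -1: algebraic multiplicity 3 (exponent in χ_M), largest block size 3 (exponent in m_M), 1 block (geometric multiplicity). This forces block sizes [3].

Jordan blocks: (-2, 2), (-1, 3)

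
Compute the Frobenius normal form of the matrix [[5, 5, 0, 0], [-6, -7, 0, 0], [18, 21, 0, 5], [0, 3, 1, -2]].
The invariant factors of A (the non-unit diagonal entries of the Smith normal form of xI - A over ℚ[x]) are x^2 + 2x - 5, x^2 + 2x - 5, each dividing the next. The characteristic polynomial is their product, (x^2 + 2x - 5)^2.

The rational canonical form is the block-diagonal matrix of companion matrices C(f_i):
R = [[0, 5, 0, 0], [1, -2, 0, 0], [0, 0, 0, 5], [0, 0, 1, -2]].

Note the characteristic polynomial does not split into linear factors over ℚ, so A has no Jordan form over ℚ; the rational canonical form exists over any field.

R = [[0, 5, 0, 0], [1, -2, 0, 0], [0, 0, 0, 5], [0, 0, 1, -2]]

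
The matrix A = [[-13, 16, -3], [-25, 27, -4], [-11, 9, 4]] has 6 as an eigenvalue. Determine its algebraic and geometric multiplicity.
The characteristic polynomial is (x - 6)^3, so the factor x - 6 appears with exponent 3: the algebraic multiplicity is 3.

rank(A - 6I) = 2, so the eigenspace has dimension 3 - 2 = 1: the geometric multiplicity is 1.

Since 1 < 3, A is not diagonalizable.

algebraic multiplicity 3, geometric multiplicity 1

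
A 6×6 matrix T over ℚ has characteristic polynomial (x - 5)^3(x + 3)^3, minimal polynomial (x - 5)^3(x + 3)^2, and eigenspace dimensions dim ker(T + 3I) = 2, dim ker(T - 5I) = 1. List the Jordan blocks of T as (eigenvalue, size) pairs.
Jordan blocks: (-3, 2), (-3, 1), (5, 3)

λ = -3: algebraic multiplicity 3 (exponent in χ_T), largest block size 2 (exponent in m_T), 2 blocks (geometric multiplicity). These force block sizes [2, 1].
λ = 5: algebraic multiplicity 3 (exponent in χ_T), largest block size 3 (exponent in m_T), 1 block (geometric multiplicity). This forces block sizes [3].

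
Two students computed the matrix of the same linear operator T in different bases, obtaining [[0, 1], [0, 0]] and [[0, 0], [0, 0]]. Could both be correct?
Both have characteristic polynomial x^2, but the minimal polynomial of A is x^2 while the minimal polynomial of B is x. The minimal polynomial is a similarity invariant, so A and B are not similar.

No.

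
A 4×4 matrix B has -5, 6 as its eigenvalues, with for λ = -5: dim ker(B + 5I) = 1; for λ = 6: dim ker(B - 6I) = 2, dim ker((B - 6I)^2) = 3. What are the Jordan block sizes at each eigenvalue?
λ = -5: successive nullity increments [1] count blocks of size ≥ k; block sizes are [1].
λ = 6: successive nullity increments [2, 1] count blocks of size ≥ k; block sizes are [2, 1].

Jordan blocks: (-5, 1), (6, 2), (6, 1)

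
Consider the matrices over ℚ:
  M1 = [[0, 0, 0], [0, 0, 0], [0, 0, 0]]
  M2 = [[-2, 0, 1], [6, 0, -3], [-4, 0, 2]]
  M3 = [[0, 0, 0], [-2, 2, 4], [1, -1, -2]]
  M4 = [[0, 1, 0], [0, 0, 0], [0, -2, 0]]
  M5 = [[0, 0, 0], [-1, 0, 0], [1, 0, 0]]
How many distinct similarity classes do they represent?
2 classes: {M1}, {M2, M3, M4, M5}

Characteristic polynomials: χ_{M1} = x^3, χ_{M2} = x^3, χ_{M3} = x^3, χ_{M4} = x^3, χ_{M5} = x^3.

{M1}: invariant factors x, x, x.

{M2, M3, M4, M5}: invariant factors x, x^2.

Matrices are similar if and only if their invariant-factor lists agree; the partition into similarity classes is {M1}, {M2, M3, M4, M5}.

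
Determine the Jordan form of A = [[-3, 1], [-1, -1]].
The characteristic polynomial is det(xI - A) = (x + 2)^2, so the eigenvalues are -2 (algebraic multiplicity 2).

For λ = -2: rank(A + 2I) = 1, rank((A + 2I)^2) = 0. The eigenspace has dimension 2 - 1 = 1, so there is 1 Jordan block; the rank sequence gives block sizes [2].

Assembling the blocks gives the Jordan form J above.

J = [[-2, 1], [0, -2]]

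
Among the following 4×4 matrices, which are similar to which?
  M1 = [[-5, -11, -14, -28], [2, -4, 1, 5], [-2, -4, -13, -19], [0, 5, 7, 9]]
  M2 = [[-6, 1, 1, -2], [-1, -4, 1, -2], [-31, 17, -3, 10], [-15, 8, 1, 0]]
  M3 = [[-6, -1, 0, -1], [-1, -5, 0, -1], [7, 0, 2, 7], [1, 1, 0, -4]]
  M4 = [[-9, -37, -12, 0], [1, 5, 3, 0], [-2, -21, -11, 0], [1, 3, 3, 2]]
1 class: {M1, M2, M3, M4}

Characteristic polynomials: χ_{M1} = (x - 2)(x + 5)^3, χ_{M2} = (x - 2)(x + 5)^3, χ_{M3} = (x - 2)(x + 5)^3, χ_{M4} = (x - 2)(x + 5)^3.

{M1, M2, M3, M4}: invariant factors (x - 2)(x + 5)^3.

Matrices are similar if and only if their invariant-factor lists agree; the partition into similarity classes is {M1, M2, M3, M4}.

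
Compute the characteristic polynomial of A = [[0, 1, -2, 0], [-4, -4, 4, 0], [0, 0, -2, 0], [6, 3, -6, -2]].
xI - A = [[x, -1, 2, 0], [4, x + 4, -4, 0], [0, 0, x + 2, 0], [-6, -3, 6, x + 2]].

Expanding det(xI - A) along the first row:
det(xI - A) = + (x)·det([[x + 4, -4, 0], [0, x + 2, 0], [-3, 6, x + 2]]) - (-1)·det([[4, -4, 0], [0, x + 2, 0], [-6, 6, x + 2]]) + (2)·det([[4, x + 4, 0], [0, 0, 0], [-6, -3, x + 2]]) - (0)·det([[4, x + 4, -4], [0, 0, x + 2], [-6, -3, 6]]).

Evaluating gives χ_A(x) = x^4 + 8x^3 + 24x^2 + 32x + 16 = (x + 2)^4.

χ_A(x) = (x + 2)^4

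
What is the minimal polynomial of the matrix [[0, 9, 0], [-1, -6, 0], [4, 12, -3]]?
The characteristic polynomial factors as (x + 3)^3. The minimal polynomial is ∏(x - λ)^{k_λ} where k_λ is the size of the largest Jordan block at λ.

For λ = -3: rank(A + 3I) = 1, and the largest Jordan block has size 2 (the smallest k with rank((A + 3I)^k) = rank((A + 3I)^(k+1))).

So m_A(x) = (x + 3)^2.

m_A(x) = (x + 3)^2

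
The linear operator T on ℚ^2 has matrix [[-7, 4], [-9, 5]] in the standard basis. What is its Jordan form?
The characteristic polynomial is det(xI - A) = (x + 1)^2, so the eigenvalues are -1 (algebraic multiplicity 2).

For λ = -1: rank(A + I) = 1, rank((A + I)^2) = 0. The eigenspace has dimension 2 - 1 = 1, so there is 1 Jordan block; the rank sequence gives block sizes [2].

Assembling the blocks gives the Jordan form J above.

J = [[-1, 1], [0, -1]]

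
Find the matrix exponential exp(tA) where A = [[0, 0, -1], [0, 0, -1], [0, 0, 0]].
e^{tA} = [[1, 0, -t], [0, 1, -t], [0, 0, 1]]

A has Jordan form J = [[0, 1, 0], [0, 0, 0], [0, 0, 0]] with A = PJP^{-1}, so e^{tA} = P e^{tJ} P^{-1}.

For a Jordan block J_k(λ), e^{tJ_k(λ)} = e^{λt} · (I + tN + t^2 N^2/2! + ... + t^{k-1} N^{k-1}/(k-1)!) where N is the nilpotent superdiagonal part.

Assembling the blocks and conjugating back gives the entries of e^{tA} as shown above.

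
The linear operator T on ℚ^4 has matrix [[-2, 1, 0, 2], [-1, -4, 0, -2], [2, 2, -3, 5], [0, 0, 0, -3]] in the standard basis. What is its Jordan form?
The characteristic polynomial is det(xI - A) = (x + 3)^4, so the eigenvalues are -3 (algebraic multiplicity 4).

For λ = -3: rank(A + 3I) = 2, rank((A + 3I)^2) = 0. The eigenspace has dimension 4 - 2 = 2, so there are 2 Jordan blocks; the rank sequence gives block sizes [2, 2].

Assembling the blocks gives the Jordan form J above.

J = [[-3, 1, 0, 0], [0, -3, 0, 0], [0, 0, -3, 1], [0, 0, 0, -3]]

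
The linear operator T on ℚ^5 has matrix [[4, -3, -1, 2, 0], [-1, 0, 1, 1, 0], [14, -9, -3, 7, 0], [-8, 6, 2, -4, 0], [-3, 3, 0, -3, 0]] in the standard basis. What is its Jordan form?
The characteristic polynomial is det(xI - A) = x^4(x + 3), so the eigenvalues are -3 (algebraic multiplicity 1), 0 (algebraic multiplicity 4).

For λ = -3: algebraic multiplicity 1 gives one 1×1 block.

For λ = 0: rank(A) = 3, rank(A^2) = 2, rank(A^3) = 1. The eigenspace has dimension 5 - 3 = 2, so there are 2 Jordan blocks; the rank sequence gives block sizes [3, 1].

Assembling the blocks gives the Jordan form J above.

J = [[-3, 0, 0, 0, 0], [0, 0, 1, 0, 0], [0, 0, 0, 1, 0], [0, 0, 0, 0, 0], [0, 0, 0, 0, 0]]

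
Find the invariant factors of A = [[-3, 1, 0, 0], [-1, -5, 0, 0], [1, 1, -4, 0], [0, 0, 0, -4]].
The Jordan structure of A has elementary divisors (x + 4)^2, (x + 4), (x + 4). Arranging the block sizes at each eigenvalue in decreasing order and taking row products gives the invariant factors.

Invariant factors (smallest first, each dividing the next): x + 4, x + 4, (x + 4)^2.

Check: the last factor (x + 4)^2 is the minimal polynomial, and the product (x + 4)^4 is the characteristic polynomial.

x + 4, x + 4, (x + 4)^2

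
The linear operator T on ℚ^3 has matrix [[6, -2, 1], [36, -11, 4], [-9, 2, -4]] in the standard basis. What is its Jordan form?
The characteristic polynomial is det(xI - A) = (x + 3)^3, so the eigenvalues are -3 (algebraic multiplicity 3).

For λ = -3: rank(A + 3I) = 1, rank((A + 3I)^2) = 0. The eigenspace has dimension 3 - 1 = 2, so there are 2 Jordan blocks; the rank sequence gives block sizes [2, 1].

Assembling the blocks gives the Jordan form J above.

J = [[-3, 1, 0], [0, -3, 0], [0, 0, -3]]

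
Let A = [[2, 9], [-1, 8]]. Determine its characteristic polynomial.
χ_A(x) = (x - 5)^2

xI - A = [[x - 2, -9], [1, x - 8]].

Expanding det(xI - A) along the first row:
det(xI - A) = + (x - 2)·det([[x - 8]]) - (-9)·det([[1]]).

Evaluating gives χ_A(x) = x^2 - 10x + 25 = (x - 5)^2.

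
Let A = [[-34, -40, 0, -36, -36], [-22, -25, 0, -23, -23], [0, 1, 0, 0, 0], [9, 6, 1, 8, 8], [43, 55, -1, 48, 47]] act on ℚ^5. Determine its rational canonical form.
R = [[0, 0, 0, 0, 10], [1, 0, 0, 0, -23], [0, 1, 0, 0, 10], [0, 0, 1, 0, 8], [0, 0, 0, 1, -4]]

The invariant factors of A (the non-unit diagonal entries of the Smith normal form of xI - A over ℚ[x]) are (x - 1)^3(x + 2)(x + 5), each dividing the next. The characteristic polynomial is their product, (x - 1)^3(x + 2)(x + 5).

The rational canonical form is the block-diagonal matrix of companion matrices C(f_i):
R = [[0, 0, 0, 0, 10], [1, 0, 0, 0, -23], [0, 1, 0, 0, 10], [0, 0, 1, 0, 8], [0, 0, 0, 1, -4]].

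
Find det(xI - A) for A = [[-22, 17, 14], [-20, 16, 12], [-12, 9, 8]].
xI - A = [[x + 22, -17, -14], [20, x - 16, -12], [12, -9, x - 8]].

Expanding det(xI - A) along the first row:
det(xI - A) = + (x + 22)·det([[x - 16, -12], [-9, x - 8]]) - (-17)·det([[20, -12], [12, x - 8]]) + (-14)·det([[20, x - 16], [12, -9]]).

Evaluating gives χ_A(x) = x^3 - 2x^2 = x^2(x - 2).

χ_A(x) = x^2(x - 2)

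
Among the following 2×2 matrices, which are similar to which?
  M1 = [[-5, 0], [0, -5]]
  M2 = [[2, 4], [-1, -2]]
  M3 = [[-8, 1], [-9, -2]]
3 classes: {M1}, {M2}, {M3}

Characteristic polynomials: χ_{M1} = (x + 5)^2, χ_{M2} = x^2, χ_{M3} = (x + 5)^2.

{M1}: invariant factors x + 5, x + 5.

{M2}: invariant factors x^2.

{M3}: invariant factors (x + 5)^2.

Matrices are similar if and only if their invariant-factor lists agree; the partition into similarity classes is {M1}, {M2}, {M3}.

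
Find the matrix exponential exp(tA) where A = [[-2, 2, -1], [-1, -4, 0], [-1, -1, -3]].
A has Jordan form J = [[-3, 1, 0], [0, -3, 1], [0, 0, -3]] with A = PJP^{-1}, so e^{tA} = P e^{tJ} P^{-1}.

For a Jordan block J_k(λ), e^{tJ_k(λ)} = e^{λt} · (I + tN + t^2 N^2/2! + ... + t^{k-1} N^{k-1}/(k-1)!) where N is the nilpotent superdiagonal part.

Assembling the blocks and conjugating back gives the entries of e^{tA} as shown above.

e^{tA} = [[(t + 1)*e^{-3*t}, t*(t + 4)*e^{-3*t}/2, t*(-t - 2)*e^{-3*t}/2], [-t*e^{-3*t}, (-t^2/2 - t + 1)*e^{-3*t}, t^2*e^{-3*t}/2], [-t*e^{-3*t}, t*(-t - 2)*e^{-3*t}/2, (t^2 + 2)*e^{-3*t}/2]]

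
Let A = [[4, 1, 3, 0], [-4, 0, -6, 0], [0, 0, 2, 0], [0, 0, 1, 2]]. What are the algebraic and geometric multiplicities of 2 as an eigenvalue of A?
The characteristic polynomial is (x - 2)^4, so the factor x - 2 appears with exponent 4: the algebraic multiplicity is 4.

rank(A - 2I) = 2, so the eigenspace has dimension 4 - 2 = 2: the geometric multiplicity is 2.

Since 2 < 4, A is not diagonalizable.

algebraic multiplicity 4, geometric multiplicity 2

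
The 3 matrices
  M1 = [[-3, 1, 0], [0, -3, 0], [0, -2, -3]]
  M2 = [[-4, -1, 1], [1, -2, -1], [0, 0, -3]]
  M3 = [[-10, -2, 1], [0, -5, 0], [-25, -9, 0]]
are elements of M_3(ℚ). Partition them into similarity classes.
Characteristic polynomials: χ_{M1} = (x + 3)^3, χ_{M2} = (x + 3)^3, χ_{M3} = (x + 5)^3.

{M1, M2}: invariant factors x + 3, (x + 3)^2.

{M3}: invariant factors (x + 5)^3.

Matrices are similar if and only if their invariant-factor lists agree; the partition into similarity classes is {M1, M2}, {M3}.

2 classes: {M1, M2}, {M3}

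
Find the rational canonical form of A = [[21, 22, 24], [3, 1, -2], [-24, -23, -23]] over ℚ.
R = [[0, 0, 45], [1, 0, 21], [0, 1, -1]]

The invariant factors of A (the non-unit diagonal entries of the Smith normal form of xI - A over ℚ[x]) are (x - 5)(x + 3)^2, each dividing the next. The characteristic polynomial is their product, (x - 5)(x + 3)^2.

The rational canonical form is the block-diagonal matrix of companion matrices C(f_i):
R = [[0, 0, 45], [1, 0, 21], [0, 1, -1]].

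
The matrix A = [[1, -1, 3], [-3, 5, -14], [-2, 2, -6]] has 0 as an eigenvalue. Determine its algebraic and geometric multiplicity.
The characteristic polynomial is x^3, so the factor x appears with exponent 3: the algebraic multiplicity is 3.

rank(A) = 2, so the eigenspace has dimension 3 - 2 = 1: the geometric multiplicity is 1.

Since 1 < 3, A is not diagonalizable.

algebraic multiplicity 3, geometric multiplicity 1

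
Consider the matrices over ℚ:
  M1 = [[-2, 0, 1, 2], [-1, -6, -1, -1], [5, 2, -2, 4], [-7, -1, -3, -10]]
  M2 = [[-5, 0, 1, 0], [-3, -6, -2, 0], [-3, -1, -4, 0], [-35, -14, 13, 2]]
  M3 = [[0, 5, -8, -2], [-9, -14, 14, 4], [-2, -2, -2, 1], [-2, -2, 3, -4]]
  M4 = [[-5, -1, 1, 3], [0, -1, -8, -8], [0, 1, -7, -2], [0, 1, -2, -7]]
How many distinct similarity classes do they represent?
Characteristic polynomials: χ_{M1} = (x + 5)^4, χ_{M2} = (x - 2)(x + 5)^3, χ_{M3} = (x + 5)^4, χ_{M4} = (x + 5)^4.

{M1, M3, M4}: invariant factors (x + 5)^2, (x + 5)^2.

{M2}: invariant factors (x - 2)(x + 5)^3.

Matrices are similar if and only if their invariant-factor lists agree; the partition into similarity classes is {M1, M3, M4}, {M2}.

2 classes: {M1, M3, M4}, {M2}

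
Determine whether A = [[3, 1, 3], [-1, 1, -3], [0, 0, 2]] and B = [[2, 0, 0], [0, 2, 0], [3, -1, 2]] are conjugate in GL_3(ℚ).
Yes.

Two matrices over a field are similar if and only if they have the same invariant factors.

Both A and B have characteristic polynomial (x - 2)^3 and minimal polynomial (x - 2)^2. Computing further, both have invariant factors x - 2, (x - 2)^2. Hence A and B are similar.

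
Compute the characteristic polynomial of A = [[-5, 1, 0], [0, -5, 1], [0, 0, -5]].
xI - A = [[x + 5, -1, 0], [0, x + 5, -1], [0, 0, x + 5]].

Expanding det(xI - A) along the first row:
det(xI - A) = + (x + 5)·det([[x + 5, -1], [0, x + 5]]) - (-1)·det([[0, -1], [0, x + 5]]) + (0)·det([[0, x + 5], [0, 0]]).

Evaluating gives χ_A(x) = x^3 + 15x^2 + 75x + 125 = (x + 5)^3.

χ_A(x) = (x + 5)^3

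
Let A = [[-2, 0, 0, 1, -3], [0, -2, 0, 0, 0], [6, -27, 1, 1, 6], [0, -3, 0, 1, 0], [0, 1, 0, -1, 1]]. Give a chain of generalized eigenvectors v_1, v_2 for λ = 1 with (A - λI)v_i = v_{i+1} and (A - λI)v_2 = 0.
v_1 = [[0, 0, 1, 1, 0]]^T, v_2 = [[1, 0, 1, 0, -1]]^T

We seek v_1 ∈ ker((A - I)^2) \ ker(A - I), then set v_{i+1} = (A - I) v_i.

One such chain is v_1 = [[0, 0, 1, 1, 0]]^T, v_2 = [[1, 0, 1, 0, -1]]^T. Check: (A - I) v_2 = [[0, 0, 0, 0, 0]]^T = 0.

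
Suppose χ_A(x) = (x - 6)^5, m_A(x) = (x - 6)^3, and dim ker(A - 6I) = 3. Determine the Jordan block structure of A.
Jordan blocks: (6, 3), (6, 1), (6, 1)

λ = 6: algebraic multiplicity 5 (exponent in χ_A), largest block size 3 (exponent in m_A), 3 blocks (geometric multiplicity). These force block sizes [3, 1, 1].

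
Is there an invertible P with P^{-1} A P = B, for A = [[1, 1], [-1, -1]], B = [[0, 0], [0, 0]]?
No.

Both have characteristic polynomial x^2, but the minimal polynomial of A is x^2 while the minimal polynomial of B is x. The minimal polynomial is a similarity invariant, so A and B are not similar.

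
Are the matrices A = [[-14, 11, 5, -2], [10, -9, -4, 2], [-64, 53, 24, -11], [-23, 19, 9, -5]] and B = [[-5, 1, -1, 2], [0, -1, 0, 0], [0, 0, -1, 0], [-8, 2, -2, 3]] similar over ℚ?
Both have characteristic polynomial (x + 1)^4, but the minimal polynomial of A is (x + 1)^3 while the minimal polynomial of B is (x + 1)^2. The minimal polynomial is a similarity invariant, so A and B are not similar.

No.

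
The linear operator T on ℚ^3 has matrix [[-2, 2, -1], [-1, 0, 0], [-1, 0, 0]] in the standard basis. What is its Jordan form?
The characteristic polynomial is det(xI - A) = x(x + 1)^2, so the eigenvalues are -1 (algebraic multiplicity 2), 0 (algebraic multiplicity 1).

For λ = -1: rank(A + I) = 2, rank((A + I)^2) = 1. The eigenspace has dimension 3 - 2 = 1, so there is 1 Jordan block; the rank sequence gives block sizes [2].

For λ = 0: algebraic multiplicity 1 gives one 1×1 block.

Assembling the blocks gives the Jordan form J above.

J = [[-1, 1, 0], [0, -1, 0], [0, 0, 0]]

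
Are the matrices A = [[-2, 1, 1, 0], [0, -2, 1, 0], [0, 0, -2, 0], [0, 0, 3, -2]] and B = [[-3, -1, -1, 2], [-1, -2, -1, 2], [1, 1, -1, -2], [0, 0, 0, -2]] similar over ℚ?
Two matrices over a field are similar if and only if they have the same invariant factors.

Both A and B have characteristic polynomial (x + 2)^4 and minimal polynomial (x + 2)^3. Computing further, both have invariant factors x + 2, (x + 2)^3. Hence A and B are similar.

Yes.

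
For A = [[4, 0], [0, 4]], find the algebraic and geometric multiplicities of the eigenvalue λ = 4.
The characteristic polynomial is (x - 4)^2, so the factor x - 4 appears with exponent 2: the algebraic multiplicity is 2.

rank(A - 4I) = 0, so the eigenspace has dimension 2 - 0 = 2: the geometric multiplicity is 2.

algebraic multiplicity 2, geometric multiplicity 2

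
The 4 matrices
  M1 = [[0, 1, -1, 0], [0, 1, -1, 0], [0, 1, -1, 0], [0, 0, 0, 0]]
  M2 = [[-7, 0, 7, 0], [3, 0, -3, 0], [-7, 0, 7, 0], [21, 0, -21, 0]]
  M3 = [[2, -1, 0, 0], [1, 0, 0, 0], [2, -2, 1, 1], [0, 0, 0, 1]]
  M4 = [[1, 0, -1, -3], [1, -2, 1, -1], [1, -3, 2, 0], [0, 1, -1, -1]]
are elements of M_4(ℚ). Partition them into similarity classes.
3 classes: {M1, M2}, {M3}, {M4}

Characteristic polynomials: χ_{M1} = x^4, χ_{M2} = x^4, χ_{M3} = (x - 1)^4, χ_{M4} = x^4.

{M1, M2}: invariant factors x, x, x^2.

{M3}: invariant factors (x - 1)^2, (x - 1)^2.

{M4}: invariant factors x^2, x^2.

Matrices are similar if and only if their invariant-factor lists agree; the partition into similarity classes is {M1, M2}, {M3}, {M4}.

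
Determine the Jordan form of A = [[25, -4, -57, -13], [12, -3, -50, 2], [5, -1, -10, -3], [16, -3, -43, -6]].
The characteristic polynomial is det(xI - A) = (x - 4)^2(x + 1)^2, so the eigenvalues are -1 (algebraic multiplicity 2), 4 (algebraic multiplicity 2).

For λ = -1: rank(A + I) = 3, rank((A + I)^2) = 2. The eigenspace has dimension 4 - 3 = 1, so there is 1 Jordan block; the rank sequence gives block sizes [2].

For λ = 4: rank(A - 4I) = 3, rank((A - 4I)^2) = 2. The eigenspace has dimension 4 - 3 = 1, so there is 1 Jordan block; the rank sequence gives block sizes [2].

Assembling the blocks gives the Jordan form J above.

J = [[-1, 1, 0, 0], [0, -1, 0, 0], [0, 0, 4, 1], [0, 0, 0, 4]]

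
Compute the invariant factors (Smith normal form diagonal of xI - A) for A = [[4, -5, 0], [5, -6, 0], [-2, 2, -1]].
x + 1, (x + 1)^2

The Jordan structure of A has elementary divisors (x + 1)^2, (x + 1). Arranging the block sizes at each eigenvalue in decreasing order and taking row products gives the invariant factors.

Invariant factors (smallest first, each dividing the next): x + 1, (x + 1)^2.

Check: the last factor (x + 1)^2 is the minimal polynomial, and the product (x + 1)^3 is the characteristic polynomial.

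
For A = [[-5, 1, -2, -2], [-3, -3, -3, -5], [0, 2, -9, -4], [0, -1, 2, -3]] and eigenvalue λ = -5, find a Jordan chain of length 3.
v_1 = [[-2, -2, -3, 2]]^T, v_2 = [[0, 1, 0, 0]]^T, v_3 = [[1, 2, 2, -1]]^T

We seek v_1 ∈ ker((A + 5I)^3) \ ker((A + 5I)^2), then set v_{i+1} = (A + 5I) v_i.

One such chain is v_1 = [[-2, -2, -3, 2]]^T, v_2 = [[0, 1, 0, 0]]^T, v_3 = [[1, 2, 2, -1]]^T. Check: (A + 5I) v_3 = [[0, 0, 0, 0]]^T = 0.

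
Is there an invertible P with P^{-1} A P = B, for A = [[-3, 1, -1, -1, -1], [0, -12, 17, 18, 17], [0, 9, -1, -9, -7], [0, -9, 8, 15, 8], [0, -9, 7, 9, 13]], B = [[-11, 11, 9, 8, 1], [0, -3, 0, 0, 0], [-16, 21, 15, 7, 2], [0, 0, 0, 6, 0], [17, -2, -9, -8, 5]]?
Two matrices over a field are similar if and only if they have the same invariant factors.

Both A and B have characteristic polynomial (x - 6)^3(x + 3)^2 and minimal polynomial (x - 6)^2(x + 3)^2. Computing further, both have invariant factors x - 6, (x - 6)^2(x + 3)^2. Hence A and B are similar.

Yes.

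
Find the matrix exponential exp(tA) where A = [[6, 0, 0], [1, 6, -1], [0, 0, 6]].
e^{tA} = [[e^{6*t}, 0, 0], [t*e^{6*t}, e^{6*t}, -t*e^{6*t}], [0, 0, e^{6*t}]]

A has Jordan form J = [[6, 1, 0], [0, 6, 0], [0, 0, 6]] with A = PJP^{-1}, so e^{tA} = P e^{tJ} P^{-1}.

For a Jordan block J_k(λ), e^{tJ_k(λ)} = e^{λt} · (I + tN + t^2 N^2/2! + ... + t^{k-1} N^{k-1}/(k-1)!) where N is the nilpotent superdiagonal part.

Assembling the blocks and conjugating back gives the entries of e^{tA} as shown above.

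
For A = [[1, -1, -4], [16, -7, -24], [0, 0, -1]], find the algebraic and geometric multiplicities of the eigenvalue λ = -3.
algebraic multiplicity 2, geometric multiplicity 1

The characteristic polynomial is (x + 1)(x + 3)^2, so the factor x + 3 appears with exponent 2: the algebraic multiplicity is 2.

rank(A + 3I) = 2, so the eigenspace has dimension 3 - 2 = 1: the geometric multiplicity is 1.

Since 1 < 2, A is not diagonalizable.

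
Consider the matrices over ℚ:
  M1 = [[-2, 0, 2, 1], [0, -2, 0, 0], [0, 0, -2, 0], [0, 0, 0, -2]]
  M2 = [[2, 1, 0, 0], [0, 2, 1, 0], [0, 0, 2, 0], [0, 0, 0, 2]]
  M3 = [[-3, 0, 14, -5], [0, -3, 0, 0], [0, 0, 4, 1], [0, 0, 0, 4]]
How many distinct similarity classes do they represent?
3 classes: {M1}, {M2}, {M3}

Characteristic polynomials: χ_{M1} = (x + 2)^4, χ_{M2} = (x - 2)^4, χ_{M3} = (x - 4)^2(x + 3)^2.

{M1}: invariant factors x + 2, x + 2, (x + 2)^2.

{M2}: invariant factors x - 2, (x - 2)^3.

{M3}: invariant factors x + 3, (x - 4)^2(x + 3).

Matrices are similar if and only if their invariant-factor lists agree; the partition into similarity classes is {M1}, {M2}, {M3}.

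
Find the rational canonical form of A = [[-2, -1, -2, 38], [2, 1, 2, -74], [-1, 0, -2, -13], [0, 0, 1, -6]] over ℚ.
The invariant factors of A (the non-unit diagonal entries of the Smith normal form of xI - A over ℚ[x]) are (x + 3)^2(x^2 + 3x + 4), each dividing the next. The characteristic polynomial is their product, (x + 3)^2(x^2 + 3x + 4).

The rational canonical form is the block-diagonal matrix of companion matrices C(f_i):
R = [[0, 0, 0, -36], [1, 0, 0, -51], [0, 1, 0, -31], [0, 0, 1, -9]].

Note the characteristic polynomial does not split into linear factors over ℚ, so A has no Jordan form over ℚ; the rational canonical form exists over any field.

R = [[0, 0, 0, -36], [1, 0, 0, -51], [0, 1, 0, -31], [0, 0, 1, -9]]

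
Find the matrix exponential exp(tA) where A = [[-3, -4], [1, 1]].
e^{tA} = [[(1 - 2*t)*e^{-t}, -4*t*e^{-t}], [t*e^{-t}, (2*t + 1)*e^{-t}]]

A has Jordan form J = [[-1, 1], [0, -1]] with A = PJP^{-1}, so e^{tA} = P e^{tJ} P^{-1}.

For a Jordan block J_k(λ), e^{tJ_k(λ)} = e^{λt} · (I + tN + t^2 N^2/2! + ... + t^{k-1} N^{k-1}/(k-1)!) where N is the nilpotent superdiagonal part.

Assembling the blocks and conjugating back gives the entries of e^{tA} as shown above.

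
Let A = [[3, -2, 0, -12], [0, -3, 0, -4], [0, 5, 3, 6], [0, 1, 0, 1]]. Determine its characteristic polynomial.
xI - A = [[x - 3, 2, 0, 12], [0, x + 3, 0, 4], [0, -5, x - 3, -6], [0, -1, 0, x - 1]].

Expanding det(xI - A) along the first row:
det(xI - A) = + (x - 3)·det([[x + 3, 0, 4], [-5, x - 3, -6], [-1, 0, x - 1]]) - (2)·det([[0, 0, 4], [0, x - 3, -6], [0, 0, x - 1]]) + (0)·det([[0, x + 3, 4], [0, -5, -6], [0, -1, x - 1]]) - (12)·det([[0, x + 3, 0], [0, -5, x - 3], [0, -1, 0]]).

Evaluating gives χ_A(x) = x^4 - 4x^3 - 2x^2 + 12x + 9 = (x - 3)^2(x + 1)^2.

χ_A(x) = (x - 3)^2(x + 1)^2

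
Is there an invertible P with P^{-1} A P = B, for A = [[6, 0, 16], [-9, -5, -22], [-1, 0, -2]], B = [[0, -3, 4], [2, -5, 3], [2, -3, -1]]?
No.

trace(A) = -1 but trace(B) = -6. The trace is a similarity invariant, so A and B are not similar.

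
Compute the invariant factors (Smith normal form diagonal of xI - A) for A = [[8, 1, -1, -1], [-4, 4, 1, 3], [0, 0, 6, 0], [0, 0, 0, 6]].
x - 6, (x - 6)^3

The Jordan structure of A has elementary divisors (x - 6)^3, (x - 6). Arranging the block sizes at each eigenvalue in decreasing order and taking row products gives the invariant factors.

Invariant factors (smallest first, each dividing the next): x - 6, (x - 6)^3.

Check: the last factor (x - 6)^3 is the minimal polynomial, and the product (x - 6)^4 is the characteristic polynomial.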